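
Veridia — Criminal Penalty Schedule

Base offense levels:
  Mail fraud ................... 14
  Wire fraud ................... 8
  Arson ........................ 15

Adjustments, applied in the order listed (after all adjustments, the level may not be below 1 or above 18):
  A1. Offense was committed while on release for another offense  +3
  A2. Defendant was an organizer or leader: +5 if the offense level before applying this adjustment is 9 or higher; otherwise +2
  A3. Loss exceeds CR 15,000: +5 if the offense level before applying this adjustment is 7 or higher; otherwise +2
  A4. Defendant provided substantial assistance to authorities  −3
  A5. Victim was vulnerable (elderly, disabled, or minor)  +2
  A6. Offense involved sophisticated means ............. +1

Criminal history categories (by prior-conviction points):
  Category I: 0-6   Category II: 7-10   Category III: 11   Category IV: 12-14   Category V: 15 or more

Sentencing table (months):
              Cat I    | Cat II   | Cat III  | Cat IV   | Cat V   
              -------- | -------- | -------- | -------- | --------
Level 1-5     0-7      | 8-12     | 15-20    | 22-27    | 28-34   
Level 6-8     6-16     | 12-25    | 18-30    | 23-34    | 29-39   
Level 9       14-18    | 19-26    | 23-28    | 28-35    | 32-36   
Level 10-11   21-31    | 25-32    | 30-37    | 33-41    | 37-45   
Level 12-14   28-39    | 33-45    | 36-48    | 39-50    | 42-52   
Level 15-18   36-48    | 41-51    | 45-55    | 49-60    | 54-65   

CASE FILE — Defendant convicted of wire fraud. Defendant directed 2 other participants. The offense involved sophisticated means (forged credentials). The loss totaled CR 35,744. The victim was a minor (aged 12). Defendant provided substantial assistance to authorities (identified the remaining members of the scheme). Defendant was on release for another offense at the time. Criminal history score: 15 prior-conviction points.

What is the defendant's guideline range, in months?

Base offense level for wire fraud: 8.
A1 applies: 8 + 3 = 11.
A2 applies (level before this adjustment is 11 ≥ 9, so +5): 11 + 5 = 16.
A3 applies (level before this adjustment is 16 ≥ 7, so +5): 16 + 5 = 21.
A4 applies: 21 − 3 = 18.
A5 applies: 18 + 2 = 20.
A6 applies: 20 + 1 = 21.
Level 21 exceeds the maximum of 18; capped at 18.
Final offense level: 18.
Criminal history: 15 prior points → Category V (15+).
Level 18 falls in the 15-18 band.
Grid: Level 15-18 × Category V = 54-65 months.

54-65 months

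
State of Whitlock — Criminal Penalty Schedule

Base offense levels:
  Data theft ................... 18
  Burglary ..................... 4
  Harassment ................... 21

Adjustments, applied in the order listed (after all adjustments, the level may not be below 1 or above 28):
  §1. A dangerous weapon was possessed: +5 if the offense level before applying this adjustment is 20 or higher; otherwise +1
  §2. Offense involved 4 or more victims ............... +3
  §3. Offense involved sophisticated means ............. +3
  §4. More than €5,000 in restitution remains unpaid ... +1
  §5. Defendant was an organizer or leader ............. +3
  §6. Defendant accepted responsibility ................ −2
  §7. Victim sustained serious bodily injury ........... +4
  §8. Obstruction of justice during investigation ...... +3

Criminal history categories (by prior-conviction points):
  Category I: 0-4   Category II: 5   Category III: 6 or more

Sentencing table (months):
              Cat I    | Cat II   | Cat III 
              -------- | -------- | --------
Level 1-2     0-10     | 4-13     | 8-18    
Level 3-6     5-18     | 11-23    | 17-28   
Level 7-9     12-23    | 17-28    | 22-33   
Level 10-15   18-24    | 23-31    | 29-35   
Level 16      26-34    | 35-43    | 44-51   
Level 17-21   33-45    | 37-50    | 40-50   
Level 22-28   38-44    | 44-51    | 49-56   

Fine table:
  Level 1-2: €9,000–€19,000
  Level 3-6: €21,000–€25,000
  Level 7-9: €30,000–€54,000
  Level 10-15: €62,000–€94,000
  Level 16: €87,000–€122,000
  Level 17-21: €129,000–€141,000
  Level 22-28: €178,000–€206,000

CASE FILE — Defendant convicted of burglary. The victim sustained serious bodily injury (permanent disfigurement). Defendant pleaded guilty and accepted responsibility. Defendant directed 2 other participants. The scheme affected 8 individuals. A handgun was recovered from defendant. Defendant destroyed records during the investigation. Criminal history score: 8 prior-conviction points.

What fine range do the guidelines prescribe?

Base offense level for burglary: 4.
§1 applies (level before this adjustment is 4 < 20, so +1): 4 + 1 = 5.
§2 applies: 5 + 3 = 8.
§3 does not apply.
§5 applies: 8 + 3 = 11.
§6 applies: 11 − 2 = 9.
§7 applies: 9 + 4 = 13.
§8 applies: 13 + 3 = 16.
Final offense level: 16.
Level 16 falls in the 16 band.
Fine table: Level 16 → €87,000–€122,000.

€87,000–€122,000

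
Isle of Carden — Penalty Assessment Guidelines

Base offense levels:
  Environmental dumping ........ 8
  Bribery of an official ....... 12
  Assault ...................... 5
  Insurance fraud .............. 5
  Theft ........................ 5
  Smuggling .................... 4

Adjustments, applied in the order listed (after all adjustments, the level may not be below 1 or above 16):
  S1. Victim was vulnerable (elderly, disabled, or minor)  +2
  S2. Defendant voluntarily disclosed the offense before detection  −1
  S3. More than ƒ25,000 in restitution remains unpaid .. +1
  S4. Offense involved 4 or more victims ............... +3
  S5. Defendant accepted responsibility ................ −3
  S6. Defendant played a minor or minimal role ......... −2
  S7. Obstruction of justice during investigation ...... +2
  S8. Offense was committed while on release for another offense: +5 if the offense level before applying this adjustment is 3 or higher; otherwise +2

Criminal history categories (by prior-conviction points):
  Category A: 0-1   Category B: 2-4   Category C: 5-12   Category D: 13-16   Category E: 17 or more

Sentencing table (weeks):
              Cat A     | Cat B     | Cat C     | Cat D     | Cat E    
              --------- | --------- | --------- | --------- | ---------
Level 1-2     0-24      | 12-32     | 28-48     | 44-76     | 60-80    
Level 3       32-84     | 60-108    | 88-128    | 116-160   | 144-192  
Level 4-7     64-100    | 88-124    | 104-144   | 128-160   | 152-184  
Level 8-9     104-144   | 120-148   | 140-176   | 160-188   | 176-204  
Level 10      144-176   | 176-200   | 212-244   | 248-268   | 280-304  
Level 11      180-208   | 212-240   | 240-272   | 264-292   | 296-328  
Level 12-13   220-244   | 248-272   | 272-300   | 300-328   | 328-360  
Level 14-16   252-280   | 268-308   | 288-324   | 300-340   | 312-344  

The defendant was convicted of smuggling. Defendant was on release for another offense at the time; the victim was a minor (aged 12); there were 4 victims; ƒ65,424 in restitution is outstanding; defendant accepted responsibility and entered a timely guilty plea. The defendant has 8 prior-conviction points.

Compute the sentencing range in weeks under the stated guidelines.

Base offense level for smuggling: 4.
S1 applies: 4 + 2 = 6.
S2 does not apply.
S3 applies: 6 + 1 = 7.
S4 applies: 7 + 3 = 10.
S5 applies: 10 − 3 = 7.
S8 applies (level before this adjustment is 7 ≥ 3, so +5): 7 + 5 = 12.
Final offense level: 12.
Criminal history: 8 prior points → Category C (5-12).
Level 12 falls in the 12-13 band.
Grid: Level 12-13 × Category C = 272-300 weeks.

272-300 weeks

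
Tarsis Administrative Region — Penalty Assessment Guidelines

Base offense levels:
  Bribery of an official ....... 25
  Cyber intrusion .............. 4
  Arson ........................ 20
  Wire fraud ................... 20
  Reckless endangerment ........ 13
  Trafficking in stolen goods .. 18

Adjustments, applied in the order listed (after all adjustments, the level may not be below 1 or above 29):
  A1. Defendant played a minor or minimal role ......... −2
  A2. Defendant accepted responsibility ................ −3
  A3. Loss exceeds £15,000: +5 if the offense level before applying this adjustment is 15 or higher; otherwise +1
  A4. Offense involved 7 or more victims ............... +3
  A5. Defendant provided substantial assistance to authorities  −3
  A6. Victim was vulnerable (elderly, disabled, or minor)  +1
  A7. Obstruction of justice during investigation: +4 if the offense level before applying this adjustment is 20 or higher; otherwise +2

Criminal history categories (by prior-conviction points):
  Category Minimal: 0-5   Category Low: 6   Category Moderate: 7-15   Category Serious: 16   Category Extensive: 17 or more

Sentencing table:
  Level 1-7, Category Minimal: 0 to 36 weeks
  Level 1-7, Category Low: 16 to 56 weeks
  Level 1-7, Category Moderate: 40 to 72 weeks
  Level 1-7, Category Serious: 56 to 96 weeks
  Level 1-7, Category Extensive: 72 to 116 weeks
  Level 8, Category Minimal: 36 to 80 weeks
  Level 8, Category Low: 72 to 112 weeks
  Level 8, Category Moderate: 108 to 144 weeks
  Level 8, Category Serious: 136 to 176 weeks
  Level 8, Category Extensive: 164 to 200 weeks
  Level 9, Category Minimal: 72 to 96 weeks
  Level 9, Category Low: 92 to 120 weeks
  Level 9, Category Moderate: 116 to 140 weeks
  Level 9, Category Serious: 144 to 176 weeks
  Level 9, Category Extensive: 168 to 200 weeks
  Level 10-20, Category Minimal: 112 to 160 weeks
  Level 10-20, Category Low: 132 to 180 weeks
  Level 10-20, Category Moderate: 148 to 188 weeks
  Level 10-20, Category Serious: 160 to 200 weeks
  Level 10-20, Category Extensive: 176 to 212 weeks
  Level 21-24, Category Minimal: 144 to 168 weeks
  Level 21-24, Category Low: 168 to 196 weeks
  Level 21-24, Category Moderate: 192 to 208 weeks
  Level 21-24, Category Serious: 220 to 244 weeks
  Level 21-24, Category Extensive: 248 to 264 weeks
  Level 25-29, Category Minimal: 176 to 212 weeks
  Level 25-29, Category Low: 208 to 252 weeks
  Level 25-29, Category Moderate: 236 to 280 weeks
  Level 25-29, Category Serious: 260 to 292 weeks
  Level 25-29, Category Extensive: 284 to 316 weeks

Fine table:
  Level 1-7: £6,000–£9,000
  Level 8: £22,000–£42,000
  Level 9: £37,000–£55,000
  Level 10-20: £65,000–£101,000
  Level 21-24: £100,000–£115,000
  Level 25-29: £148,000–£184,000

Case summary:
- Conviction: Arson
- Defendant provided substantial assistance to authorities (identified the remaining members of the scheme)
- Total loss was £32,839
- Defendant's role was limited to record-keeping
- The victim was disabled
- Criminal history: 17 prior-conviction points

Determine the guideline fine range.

Base offense level for arson: 20.
A1 applies: 20 − 2 = 18.
A2 does not apply.
A3 applies (level before this adjustment is 18 ≥ 15, so +5): 18 + 5 = 23.
A5 applies: 23 − 3 = 20.
A6 applies: 20 + 1 = 21.
A7 does not apply.
Final offense level: 21.
Level 21 falls in the 21-24 band.
Fine table: Level 21-24 → £100,000–£115,000.

£100,000–£115,000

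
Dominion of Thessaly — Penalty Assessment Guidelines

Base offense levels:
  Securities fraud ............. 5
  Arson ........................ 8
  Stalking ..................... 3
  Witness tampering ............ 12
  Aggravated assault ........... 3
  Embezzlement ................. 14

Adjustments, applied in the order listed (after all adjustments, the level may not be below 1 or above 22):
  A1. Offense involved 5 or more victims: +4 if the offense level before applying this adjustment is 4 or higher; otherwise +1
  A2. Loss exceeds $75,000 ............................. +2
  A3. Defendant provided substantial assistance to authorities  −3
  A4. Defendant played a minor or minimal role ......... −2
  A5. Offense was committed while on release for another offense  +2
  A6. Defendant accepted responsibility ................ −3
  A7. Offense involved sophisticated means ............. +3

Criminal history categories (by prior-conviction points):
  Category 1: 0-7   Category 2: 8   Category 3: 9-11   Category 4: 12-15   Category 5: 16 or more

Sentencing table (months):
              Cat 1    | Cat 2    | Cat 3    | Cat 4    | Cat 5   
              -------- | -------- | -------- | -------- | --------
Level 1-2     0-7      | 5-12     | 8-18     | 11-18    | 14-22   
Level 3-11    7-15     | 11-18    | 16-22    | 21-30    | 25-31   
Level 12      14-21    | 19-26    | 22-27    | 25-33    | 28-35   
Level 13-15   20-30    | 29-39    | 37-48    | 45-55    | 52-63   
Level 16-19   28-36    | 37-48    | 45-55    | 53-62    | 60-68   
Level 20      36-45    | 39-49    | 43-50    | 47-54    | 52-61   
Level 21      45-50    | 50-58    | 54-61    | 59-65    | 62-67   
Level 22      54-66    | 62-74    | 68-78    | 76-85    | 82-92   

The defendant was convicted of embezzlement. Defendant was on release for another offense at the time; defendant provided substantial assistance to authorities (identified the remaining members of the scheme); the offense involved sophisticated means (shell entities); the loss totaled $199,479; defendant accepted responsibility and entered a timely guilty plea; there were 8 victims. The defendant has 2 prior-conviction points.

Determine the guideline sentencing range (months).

Base offense level for embezzlement: 14.
A1 applies (level before this adjustment is 14 ≥ 4, so +4): 14 + 4 = 18.
A2 applies: 18 + 2 = 20.
A3 applies: 20 − 3 = 17.
A5 applies: 17 + 2 = 19.
A6 applies: 19 − 3 = 16.
A7 applies: 16 + 3 = 19.
Final offense level: 19.
Criminal history: 2 prior points → Category 1 (0-7).
Level 19 falls in the 16-19 band.
Grid: Level 16-19 × Category 1 = 28-36 months.

28-36 months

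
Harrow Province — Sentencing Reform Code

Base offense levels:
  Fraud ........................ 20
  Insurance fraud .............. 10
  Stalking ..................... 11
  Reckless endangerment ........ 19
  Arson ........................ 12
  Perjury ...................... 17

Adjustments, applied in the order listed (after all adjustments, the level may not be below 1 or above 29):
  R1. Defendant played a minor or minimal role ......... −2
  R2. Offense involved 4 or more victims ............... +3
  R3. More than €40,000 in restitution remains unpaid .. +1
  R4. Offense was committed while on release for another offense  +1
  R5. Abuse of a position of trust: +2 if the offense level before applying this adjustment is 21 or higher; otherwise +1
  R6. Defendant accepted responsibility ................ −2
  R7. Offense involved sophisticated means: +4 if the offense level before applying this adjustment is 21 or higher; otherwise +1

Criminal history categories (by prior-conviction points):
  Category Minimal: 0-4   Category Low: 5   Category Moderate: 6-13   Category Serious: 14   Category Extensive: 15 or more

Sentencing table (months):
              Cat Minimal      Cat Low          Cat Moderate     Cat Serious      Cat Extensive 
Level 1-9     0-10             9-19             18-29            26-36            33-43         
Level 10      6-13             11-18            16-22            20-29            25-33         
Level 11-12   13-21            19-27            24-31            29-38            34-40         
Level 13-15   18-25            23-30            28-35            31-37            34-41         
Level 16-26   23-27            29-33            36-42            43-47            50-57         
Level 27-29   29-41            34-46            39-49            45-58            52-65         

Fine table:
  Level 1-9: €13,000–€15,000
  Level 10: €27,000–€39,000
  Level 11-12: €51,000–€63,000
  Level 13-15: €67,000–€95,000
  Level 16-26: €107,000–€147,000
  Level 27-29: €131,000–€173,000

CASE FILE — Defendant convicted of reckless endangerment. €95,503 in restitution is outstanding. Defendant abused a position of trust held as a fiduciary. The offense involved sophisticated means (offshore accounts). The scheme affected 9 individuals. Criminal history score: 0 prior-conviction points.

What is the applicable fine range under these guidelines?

€131,000–€173,000

Base offense level for reckless endangerment: 19.
R1 does not apply.
R2 applies: 19 + 3 = 22.
R3 applies: 22 + 1 = 23.
R5 applies (level before this adjustment is 23 ≥ 21, so +2): 23 + 2 = 25.
R6 does not apply.
R7 applies (level before this adjustment is 25 ≥ 21, so +4): 25 + 4 = 29.
Final offense level: 29.
Level 29 falls in the 27-29 band.
Fine table: Level 27-29 → €131,000–€173,000.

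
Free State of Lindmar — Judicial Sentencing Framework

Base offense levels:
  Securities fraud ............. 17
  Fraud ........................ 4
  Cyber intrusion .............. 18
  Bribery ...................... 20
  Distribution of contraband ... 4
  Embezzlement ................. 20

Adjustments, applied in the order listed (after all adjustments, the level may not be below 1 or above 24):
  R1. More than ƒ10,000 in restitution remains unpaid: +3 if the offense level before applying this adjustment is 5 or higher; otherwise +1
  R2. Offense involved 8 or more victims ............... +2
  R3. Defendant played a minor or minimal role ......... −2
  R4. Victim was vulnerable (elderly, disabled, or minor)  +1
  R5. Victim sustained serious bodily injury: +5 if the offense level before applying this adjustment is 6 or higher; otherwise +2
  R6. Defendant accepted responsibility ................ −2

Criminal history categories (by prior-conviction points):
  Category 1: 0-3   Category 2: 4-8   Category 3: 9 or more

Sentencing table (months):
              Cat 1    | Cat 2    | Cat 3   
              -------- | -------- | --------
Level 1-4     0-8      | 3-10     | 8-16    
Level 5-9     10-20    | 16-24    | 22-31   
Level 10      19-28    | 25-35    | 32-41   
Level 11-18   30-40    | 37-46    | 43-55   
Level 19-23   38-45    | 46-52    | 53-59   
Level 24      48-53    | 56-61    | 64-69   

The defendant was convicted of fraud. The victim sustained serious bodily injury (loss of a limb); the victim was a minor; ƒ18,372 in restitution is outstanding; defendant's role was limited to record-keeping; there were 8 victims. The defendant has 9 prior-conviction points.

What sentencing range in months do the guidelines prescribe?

43-55 months

Base offense level for fraud: 4.
R1 applies (level before this adjustment is 4 < 5, so +1): 4 + 1 = 5.
R2 applies: 5 + 2 = 7.
R3 applies: 7 − 2 = 5.
R4 applies: 5 + 1 = 6.
R5 applies (level before this adjustment is 6 ≥ 6, so +5): 6 + 5 = 11.
Final offense level: 11.
Criminal history: 9 prior points → Category 3 (9+).
Level 11 falls in the 11-18 band.
Grid: Level 11-18 × Category 3 = 43-55 months.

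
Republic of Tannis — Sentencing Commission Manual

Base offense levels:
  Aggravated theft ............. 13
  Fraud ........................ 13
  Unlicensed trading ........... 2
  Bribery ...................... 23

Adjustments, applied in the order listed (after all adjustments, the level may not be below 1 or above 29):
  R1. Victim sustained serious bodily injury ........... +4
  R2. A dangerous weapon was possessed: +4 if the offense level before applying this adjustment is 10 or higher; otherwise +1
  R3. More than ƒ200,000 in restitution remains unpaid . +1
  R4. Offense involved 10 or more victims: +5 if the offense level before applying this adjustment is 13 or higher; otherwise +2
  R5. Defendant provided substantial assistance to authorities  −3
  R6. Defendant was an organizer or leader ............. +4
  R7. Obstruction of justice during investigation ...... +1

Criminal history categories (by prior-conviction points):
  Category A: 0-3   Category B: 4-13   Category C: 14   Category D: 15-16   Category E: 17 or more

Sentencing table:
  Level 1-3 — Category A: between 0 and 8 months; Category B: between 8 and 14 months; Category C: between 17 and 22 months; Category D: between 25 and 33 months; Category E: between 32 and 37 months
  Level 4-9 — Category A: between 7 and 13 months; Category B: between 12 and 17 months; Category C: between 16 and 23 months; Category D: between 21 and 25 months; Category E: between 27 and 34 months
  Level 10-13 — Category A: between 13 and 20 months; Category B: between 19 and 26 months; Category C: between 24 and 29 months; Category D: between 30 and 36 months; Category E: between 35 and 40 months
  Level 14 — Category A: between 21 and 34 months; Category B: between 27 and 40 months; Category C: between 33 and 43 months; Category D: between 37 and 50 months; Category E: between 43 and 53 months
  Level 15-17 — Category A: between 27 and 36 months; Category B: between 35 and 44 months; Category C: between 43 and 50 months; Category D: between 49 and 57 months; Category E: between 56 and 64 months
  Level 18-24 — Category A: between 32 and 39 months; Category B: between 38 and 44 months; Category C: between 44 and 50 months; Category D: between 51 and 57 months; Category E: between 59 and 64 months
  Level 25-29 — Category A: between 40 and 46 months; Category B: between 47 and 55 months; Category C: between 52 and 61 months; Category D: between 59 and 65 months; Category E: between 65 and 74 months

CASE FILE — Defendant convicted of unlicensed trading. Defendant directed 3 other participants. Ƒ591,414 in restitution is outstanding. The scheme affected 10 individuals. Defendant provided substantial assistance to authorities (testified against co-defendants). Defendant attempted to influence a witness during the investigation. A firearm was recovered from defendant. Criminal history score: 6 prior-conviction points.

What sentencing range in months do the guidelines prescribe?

12-17 months

Base offense level for unlicensed trading: 2.
R2 applies (level before this adjustment is 2 < 10, so +1): 2 + 1 = 3.
R3 applies: 3 + 1 = 4.
R4 applies (level before this adjustment is 4 < 13, so +2): 4 + 2 = 6.
R5 applies: 6 − 3 = 3.
R6 applies: 3 + 4 = 7.
R7 applies: 7 + 1 = 8.
Final offense level: 8.
Criminal history: 6 prior points → Category B (4-13).
Level 8 falls in the 4-9 band.
Grid: Level 4-9 × Category B = 12-17 months.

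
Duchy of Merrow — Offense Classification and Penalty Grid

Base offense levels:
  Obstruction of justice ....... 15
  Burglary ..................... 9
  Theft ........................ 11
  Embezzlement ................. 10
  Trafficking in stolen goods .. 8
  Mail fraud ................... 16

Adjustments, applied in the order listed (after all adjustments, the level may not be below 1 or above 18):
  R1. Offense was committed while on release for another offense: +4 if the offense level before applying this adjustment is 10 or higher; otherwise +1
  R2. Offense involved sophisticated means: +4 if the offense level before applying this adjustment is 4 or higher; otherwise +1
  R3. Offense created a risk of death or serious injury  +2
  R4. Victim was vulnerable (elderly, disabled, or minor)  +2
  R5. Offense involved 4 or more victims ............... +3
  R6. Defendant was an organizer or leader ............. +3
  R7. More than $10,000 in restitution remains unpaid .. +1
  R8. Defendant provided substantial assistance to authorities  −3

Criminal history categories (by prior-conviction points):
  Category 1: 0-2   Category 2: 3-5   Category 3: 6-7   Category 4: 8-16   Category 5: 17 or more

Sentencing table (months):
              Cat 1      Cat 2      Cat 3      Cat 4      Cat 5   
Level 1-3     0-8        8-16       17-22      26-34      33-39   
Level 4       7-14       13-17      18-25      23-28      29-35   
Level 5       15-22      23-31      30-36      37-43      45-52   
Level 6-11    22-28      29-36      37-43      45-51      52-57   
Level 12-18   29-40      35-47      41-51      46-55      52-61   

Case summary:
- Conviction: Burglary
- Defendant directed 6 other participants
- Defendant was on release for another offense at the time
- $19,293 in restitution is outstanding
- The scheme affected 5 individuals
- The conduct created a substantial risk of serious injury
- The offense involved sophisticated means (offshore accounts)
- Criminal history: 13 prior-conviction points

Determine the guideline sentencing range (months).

46-55 months

Base offense level for burglary: 9.
R1 applies (level before this adjustment is 9 < 10, so +1): 9 + 1 = 10.
R2 applies (level before this adjustment is 10 ≥ 4, so +4): 10 + 4 = 14.
R3 applies: 14 + 2 = 16.
R5 applies: 16 + 3 = 19.
R6 applies: 19 + 3 = 22.
R7 applies: 22 + 1 = 23.
Level 23 exceeds the maximum of 18; capped at 18.
Final offense level: 18.
Criminal history: 13 prior points → Category 4 (8-16).
Level 18 falls in the 12-18 band.
Grid: Level 12-18 × Category 4 = 46-55 months.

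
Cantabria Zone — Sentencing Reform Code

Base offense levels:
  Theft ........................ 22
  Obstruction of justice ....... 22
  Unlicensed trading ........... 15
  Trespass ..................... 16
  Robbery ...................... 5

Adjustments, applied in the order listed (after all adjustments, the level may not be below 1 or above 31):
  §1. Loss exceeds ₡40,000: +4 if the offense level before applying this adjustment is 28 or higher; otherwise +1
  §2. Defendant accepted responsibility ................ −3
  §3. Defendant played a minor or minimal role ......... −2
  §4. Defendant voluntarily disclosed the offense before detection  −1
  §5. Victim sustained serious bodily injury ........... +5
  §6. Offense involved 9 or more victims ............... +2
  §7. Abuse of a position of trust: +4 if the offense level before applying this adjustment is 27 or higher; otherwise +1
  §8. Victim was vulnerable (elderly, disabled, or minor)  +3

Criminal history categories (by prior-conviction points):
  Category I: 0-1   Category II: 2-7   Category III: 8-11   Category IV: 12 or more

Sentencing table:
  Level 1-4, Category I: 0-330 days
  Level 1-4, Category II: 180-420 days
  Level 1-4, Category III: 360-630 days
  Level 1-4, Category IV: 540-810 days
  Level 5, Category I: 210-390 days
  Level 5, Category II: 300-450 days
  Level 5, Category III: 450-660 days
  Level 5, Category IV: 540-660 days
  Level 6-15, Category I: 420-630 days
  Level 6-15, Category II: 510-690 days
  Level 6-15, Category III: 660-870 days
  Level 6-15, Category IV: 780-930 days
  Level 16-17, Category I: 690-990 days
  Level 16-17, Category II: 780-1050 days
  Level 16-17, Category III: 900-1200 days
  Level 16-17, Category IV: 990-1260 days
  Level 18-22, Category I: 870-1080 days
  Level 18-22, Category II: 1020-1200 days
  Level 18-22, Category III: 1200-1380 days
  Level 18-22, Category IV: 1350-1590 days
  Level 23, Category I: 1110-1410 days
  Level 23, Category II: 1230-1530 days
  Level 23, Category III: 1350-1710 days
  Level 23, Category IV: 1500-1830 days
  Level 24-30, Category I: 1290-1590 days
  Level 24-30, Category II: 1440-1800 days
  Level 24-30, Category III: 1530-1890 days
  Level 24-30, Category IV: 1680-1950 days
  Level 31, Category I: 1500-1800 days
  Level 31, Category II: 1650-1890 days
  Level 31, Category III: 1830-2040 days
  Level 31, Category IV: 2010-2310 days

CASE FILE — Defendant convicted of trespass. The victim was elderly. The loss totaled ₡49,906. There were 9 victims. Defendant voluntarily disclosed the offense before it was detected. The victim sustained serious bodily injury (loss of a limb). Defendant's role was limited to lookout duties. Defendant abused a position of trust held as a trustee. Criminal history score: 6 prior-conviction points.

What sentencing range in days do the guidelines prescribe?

Base offense level for trespass: 16.
§1 applies (level before this adjustment is 16 < 28, so +1): 16 + 1 = 17.
§2 does not apply.
§3 applies: 17 − 2 = 15.
§4 applies: 15 − 1 = 14.
§5 applies: 14 + 5 = 19.
§6 applies: 19 + 2 = 21.
§7 applies (level before this adjustment is 21 < 27, so +1): 21 + 1 = 22.
§8 applies: 22 + 3 = 25.
Final offense level: 25.
Criminal history: 6 prior points → Category II (2-7).
Level 25 falls in the 24-30 band.
Grid: Level 24-30 × Category II = 1440-1800 days.

1440-1800 days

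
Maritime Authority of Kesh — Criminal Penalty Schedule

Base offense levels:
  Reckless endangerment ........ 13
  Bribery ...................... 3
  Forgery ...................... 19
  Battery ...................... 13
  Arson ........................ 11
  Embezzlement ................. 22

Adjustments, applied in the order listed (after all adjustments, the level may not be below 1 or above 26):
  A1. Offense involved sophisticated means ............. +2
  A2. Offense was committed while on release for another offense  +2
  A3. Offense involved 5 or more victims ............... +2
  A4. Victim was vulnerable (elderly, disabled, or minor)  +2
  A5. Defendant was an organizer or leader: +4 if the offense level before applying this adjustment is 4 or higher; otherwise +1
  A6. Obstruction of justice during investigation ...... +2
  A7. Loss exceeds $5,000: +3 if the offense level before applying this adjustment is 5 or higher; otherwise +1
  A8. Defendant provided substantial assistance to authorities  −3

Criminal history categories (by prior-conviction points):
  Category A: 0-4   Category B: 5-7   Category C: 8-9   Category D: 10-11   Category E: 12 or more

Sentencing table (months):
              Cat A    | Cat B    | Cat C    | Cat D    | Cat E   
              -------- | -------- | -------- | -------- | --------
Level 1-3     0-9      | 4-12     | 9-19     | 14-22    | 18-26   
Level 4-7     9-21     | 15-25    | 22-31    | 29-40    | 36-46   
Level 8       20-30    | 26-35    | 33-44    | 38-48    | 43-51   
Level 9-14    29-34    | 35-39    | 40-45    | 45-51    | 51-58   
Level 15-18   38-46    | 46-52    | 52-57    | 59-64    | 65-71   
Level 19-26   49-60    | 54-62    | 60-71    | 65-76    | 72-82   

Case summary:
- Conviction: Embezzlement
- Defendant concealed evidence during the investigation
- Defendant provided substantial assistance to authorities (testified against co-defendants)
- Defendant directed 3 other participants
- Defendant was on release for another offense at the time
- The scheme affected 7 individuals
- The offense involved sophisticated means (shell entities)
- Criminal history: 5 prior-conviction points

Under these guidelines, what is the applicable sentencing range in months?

Base offense level for embezzlement: 22.
A1 applies: 22 + 2 = 24.
A2 applies: 24 + 2 = 26.
A3 applies: 26 + 2 = 28.
A5 applies (level before this adjustment is 28 ≥ 4, so +4): 28 + 4 = 32.
A6 applies: 32 + 2 = 34.
A8 applies: 34 − 3 = 31.
Level 31 exceeds the maximum of 26; capped at 26.
Final offense level: 26.
Criminal history: 5 prior points → Category B (5-7).
Level 26 falls in the 19-26 band.
Grid: Level 19-26 × Category B = 54-62 months.

54-62 months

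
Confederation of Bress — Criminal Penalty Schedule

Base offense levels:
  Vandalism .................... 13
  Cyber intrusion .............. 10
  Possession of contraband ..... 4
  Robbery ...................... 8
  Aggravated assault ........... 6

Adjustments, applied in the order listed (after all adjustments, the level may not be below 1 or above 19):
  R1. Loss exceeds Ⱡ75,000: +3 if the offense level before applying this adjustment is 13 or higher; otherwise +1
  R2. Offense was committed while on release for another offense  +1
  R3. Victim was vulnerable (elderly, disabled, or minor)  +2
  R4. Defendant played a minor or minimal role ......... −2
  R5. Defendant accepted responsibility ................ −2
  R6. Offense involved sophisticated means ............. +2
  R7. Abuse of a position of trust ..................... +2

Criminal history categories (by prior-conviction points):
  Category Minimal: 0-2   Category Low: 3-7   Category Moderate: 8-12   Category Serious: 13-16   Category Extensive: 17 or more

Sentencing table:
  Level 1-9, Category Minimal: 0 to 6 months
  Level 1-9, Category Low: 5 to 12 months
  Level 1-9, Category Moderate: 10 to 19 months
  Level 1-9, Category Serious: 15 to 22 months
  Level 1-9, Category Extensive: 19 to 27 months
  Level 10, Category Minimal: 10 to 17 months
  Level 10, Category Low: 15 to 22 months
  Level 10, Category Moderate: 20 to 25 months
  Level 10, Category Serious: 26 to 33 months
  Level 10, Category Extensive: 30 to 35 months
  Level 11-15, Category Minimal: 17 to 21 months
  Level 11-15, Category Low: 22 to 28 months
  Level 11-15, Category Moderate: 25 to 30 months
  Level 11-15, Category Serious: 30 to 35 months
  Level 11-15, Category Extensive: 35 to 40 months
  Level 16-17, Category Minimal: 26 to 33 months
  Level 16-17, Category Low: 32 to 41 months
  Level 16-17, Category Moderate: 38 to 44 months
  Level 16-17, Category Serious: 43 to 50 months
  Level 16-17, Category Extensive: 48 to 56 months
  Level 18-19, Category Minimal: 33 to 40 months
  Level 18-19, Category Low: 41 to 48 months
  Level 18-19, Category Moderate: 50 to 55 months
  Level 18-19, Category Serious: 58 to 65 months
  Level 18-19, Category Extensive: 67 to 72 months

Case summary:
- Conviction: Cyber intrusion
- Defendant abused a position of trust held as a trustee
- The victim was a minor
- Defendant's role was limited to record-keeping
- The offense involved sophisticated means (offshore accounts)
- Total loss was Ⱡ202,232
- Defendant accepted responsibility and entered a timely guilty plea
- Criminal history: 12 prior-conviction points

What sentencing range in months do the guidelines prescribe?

25-30 months

Base offense level for cyber intrusion: 10.
R1 applies (level before this adjustment is 10 < 13, so +1): 10 + 1 = 11.
R2 does not apply.
R3 applies: 11 + 2 = 13.
R4 applies: 13 − 2 = 11.
R5 applies: 11 − 2 = 9.
R6 applies: 9 + 2 = 11.
R7 applies: 11 + 2 = 13.
Final offense level: 13.
Criminal history: 12 prior points → Category Moderate (8-12).
Level 13 falls in the 11-15 band.
Grid: Level 11-15 × Category Moderate = 25-30 months.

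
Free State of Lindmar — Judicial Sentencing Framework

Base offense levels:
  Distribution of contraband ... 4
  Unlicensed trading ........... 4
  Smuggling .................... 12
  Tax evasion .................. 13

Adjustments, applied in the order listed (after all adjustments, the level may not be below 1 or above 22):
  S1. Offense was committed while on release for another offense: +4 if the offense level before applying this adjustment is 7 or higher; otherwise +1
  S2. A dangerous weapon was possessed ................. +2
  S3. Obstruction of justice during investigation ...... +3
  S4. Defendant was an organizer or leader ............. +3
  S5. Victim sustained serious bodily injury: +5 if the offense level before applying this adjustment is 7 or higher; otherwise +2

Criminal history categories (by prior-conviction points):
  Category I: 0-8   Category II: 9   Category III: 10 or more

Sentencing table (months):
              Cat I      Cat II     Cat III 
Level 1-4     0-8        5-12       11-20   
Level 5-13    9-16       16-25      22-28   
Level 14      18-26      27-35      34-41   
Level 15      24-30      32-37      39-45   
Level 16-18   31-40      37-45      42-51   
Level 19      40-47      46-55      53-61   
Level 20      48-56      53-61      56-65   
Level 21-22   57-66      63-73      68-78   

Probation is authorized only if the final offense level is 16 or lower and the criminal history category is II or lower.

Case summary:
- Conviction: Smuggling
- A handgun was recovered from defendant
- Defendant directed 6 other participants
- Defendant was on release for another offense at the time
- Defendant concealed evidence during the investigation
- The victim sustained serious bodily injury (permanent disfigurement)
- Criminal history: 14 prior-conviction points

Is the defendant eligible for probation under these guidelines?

No

Base offense level for smuggling: 12.
S1 applies (level before this adjustment is 12 ≥ 7, so +4): 12 + 4 = 16.
S2 applies: 16 + 2 = 18.
S3 applies: 18 + 3 = 21.
S4 applies: 21 + 3 = 24.
S5 applies (level before this adjustment is 24 ≥ 7, so +5): 24 + 5 = 29.
Level 29 exceeds the maximum of 22; capped at 22.
Final offense level: 22.
Criminal history: 14 prior points → Category III (10+).
Level 22 falls in the 21-22 band.
Grid: Level 21-22 × Category III = 68-78 months.
Probation check: level 22 > 16 and category III > II → not eligible.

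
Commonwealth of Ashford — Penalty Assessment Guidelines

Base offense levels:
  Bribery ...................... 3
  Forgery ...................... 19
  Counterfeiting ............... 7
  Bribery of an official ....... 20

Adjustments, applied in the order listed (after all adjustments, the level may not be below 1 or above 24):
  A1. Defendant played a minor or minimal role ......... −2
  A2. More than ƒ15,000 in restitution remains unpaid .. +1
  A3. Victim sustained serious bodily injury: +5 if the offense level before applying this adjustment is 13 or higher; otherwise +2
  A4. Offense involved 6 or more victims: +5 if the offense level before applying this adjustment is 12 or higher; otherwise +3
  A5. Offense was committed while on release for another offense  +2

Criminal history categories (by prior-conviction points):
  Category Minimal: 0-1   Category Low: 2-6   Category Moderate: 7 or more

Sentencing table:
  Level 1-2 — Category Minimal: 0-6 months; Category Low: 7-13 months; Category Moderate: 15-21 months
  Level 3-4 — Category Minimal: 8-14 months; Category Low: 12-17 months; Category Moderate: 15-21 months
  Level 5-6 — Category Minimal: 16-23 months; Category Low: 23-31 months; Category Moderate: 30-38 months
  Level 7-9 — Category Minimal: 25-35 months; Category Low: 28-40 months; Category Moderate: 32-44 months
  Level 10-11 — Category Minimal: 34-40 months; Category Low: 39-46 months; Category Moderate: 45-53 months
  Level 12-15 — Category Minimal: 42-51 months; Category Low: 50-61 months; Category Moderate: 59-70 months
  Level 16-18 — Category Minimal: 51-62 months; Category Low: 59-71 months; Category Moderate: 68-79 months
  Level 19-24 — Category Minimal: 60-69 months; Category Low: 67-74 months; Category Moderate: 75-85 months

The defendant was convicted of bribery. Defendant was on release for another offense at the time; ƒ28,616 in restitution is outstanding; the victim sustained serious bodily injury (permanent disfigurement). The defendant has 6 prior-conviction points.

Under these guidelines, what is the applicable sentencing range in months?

Base offense level for bribery: 3.
A1 does not apply.
A2 applies: 3 + 1 = 4.
A3 applies (level before this adjustment is 4 < 13, so +2): 4 + 2 = 6.
A5 applies: 6 + 2 = 8.
Final offense level: 8.
Criminal history: 6 prior points → Category Low (2-6).
Level 8 falls in the 7-9 band.
Grid: Level 7-9 × Category Low = 28-40 months.

28-40 months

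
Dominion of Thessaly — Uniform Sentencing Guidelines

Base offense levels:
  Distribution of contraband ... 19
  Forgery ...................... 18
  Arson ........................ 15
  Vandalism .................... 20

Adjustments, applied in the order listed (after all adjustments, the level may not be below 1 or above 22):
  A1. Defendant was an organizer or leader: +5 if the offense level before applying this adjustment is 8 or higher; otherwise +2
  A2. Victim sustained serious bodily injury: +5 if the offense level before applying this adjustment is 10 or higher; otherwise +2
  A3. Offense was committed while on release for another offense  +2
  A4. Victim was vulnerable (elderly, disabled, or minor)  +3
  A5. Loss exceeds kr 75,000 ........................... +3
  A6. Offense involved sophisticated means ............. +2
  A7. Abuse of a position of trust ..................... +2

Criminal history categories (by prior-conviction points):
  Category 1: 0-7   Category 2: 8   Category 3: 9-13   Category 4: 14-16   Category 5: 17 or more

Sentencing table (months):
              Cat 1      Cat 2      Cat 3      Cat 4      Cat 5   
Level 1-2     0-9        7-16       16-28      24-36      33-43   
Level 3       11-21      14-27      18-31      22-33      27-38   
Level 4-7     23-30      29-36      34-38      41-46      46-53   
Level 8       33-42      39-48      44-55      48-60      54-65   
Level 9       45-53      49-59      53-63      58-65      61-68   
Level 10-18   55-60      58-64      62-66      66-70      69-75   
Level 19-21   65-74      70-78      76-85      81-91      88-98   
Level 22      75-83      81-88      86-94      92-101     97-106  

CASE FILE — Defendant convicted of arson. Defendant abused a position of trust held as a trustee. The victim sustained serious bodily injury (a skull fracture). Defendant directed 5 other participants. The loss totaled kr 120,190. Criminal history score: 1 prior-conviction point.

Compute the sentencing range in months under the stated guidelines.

75-83 months

Base offense level for arson: 15.
A1 applies (level before this adjustment is 15 ≥ 8, so +5): 15 + 5 = 20.
A2 applies (level before this adjustment is 20 ≥ 10, so +5): 20 + 5 = 25.
A3 does not apply.
A4 does not apply.
A5 applies: 25 + 3 = 28.
A6 does not apply.
A7 applies: 28 + 2 = 30.
Level 30 exceeds the maximum of 22; capped at 22.
Final offense level: 22.
Criminal history: 1 prior point → Category 1 (0-7).
Level 22 falls in the 22 band.
Grid: Level 22 × Category 1 = 75-83 months.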